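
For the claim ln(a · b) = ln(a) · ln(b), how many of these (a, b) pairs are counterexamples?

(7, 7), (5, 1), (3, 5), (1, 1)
3

Testing each pair:
(7, 7): LHS = ln(49) ≈ 3.892, RHS = ln(7)² ≈ 3.787 → counterexample
(5, 1): LHS = ln(5) ≈ 1.609, RHS = 0 → counterexample
(3, 5): LHS = ln(15) ≈ 2.708, RHS = ln(3)·ln(5) ≈ 1.768 → counterexample
(1, 1): LHS = 0, RHS = 0 → satisfies claim

That makes 3 counterexamples.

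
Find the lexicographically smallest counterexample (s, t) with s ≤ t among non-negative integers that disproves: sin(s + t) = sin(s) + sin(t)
At (0, 3): both sides equal sin(3) ≈ 0.1411, so it holds there.

Substituting (1, 1) into the claim:
LHS = sin(1 + 1) = sin(2) ≈ 0.9093
RHS = sin(1) + sin(1) = 2·sin(1) ≈ 1.683

Since LHS ≠ RHS, this pair disproves the claim, and no lexicographically smaller pair (s ≤ t, non-negative integers) does.

For instance (5, 5) is also a counterexample (LHS = sin(10) ≈ -0.544, RHS = 2·sin(5) ≈ -1.918), but it's lexicographically larger.

Answer: (s, t) = (1, 1)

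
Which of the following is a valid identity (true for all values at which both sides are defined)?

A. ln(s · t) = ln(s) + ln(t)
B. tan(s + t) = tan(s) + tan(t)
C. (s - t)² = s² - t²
A: holds — e.g. at (3, 3), both sides equal ln(9) ≈ 2.197.
B: fails at (2, 5) — LHS = tan(7) ≈ 0.8714, RHS = tan(5) + tan(2) ≈ -5.566.
C: fails at (4, 5) — LHS = 1, RHS = -9.

Answer: A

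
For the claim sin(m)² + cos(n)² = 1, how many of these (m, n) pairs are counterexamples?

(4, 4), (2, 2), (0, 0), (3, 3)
0

Testing each pair:
(4, 4): LHS = cos(4)² + sin(4)² = 1, RHS = 1 → satisfies claim
(2, 2): LHS = cos(2)² + sin(2)² = 1, RHS = 1 → satisfies claim
(0, 0): LHS = 1, RHS = 1 → satisfies claim
(3, 3): LHS = sin(3)² + cos(3)² = 1, RHS = 1 → satisfies claim

That makes 0 counterexamples.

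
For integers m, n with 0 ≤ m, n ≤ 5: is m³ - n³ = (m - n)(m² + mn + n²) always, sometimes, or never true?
Always true

The identity holds for every pair in the range. For instance at (m, n) = (0, 3): both sides equal -27.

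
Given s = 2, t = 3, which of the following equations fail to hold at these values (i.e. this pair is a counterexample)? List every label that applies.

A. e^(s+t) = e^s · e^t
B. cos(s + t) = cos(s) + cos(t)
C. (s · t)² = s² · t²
Evaluating each claim at the given values:
A. LHS = e^5 ≈ 148.4, RHS = e^5 ≈ 148.4 → holds here (LHS = RHS)
B. LHS = cos(5) ≈ 0.2837, RHS = cos(3) + cos(2) ≈ -1.406 → fails here (LHS ≠ RHS)
C. LHS = 36, RHS = 36 → holds here (LHS = RHS)

Answer: B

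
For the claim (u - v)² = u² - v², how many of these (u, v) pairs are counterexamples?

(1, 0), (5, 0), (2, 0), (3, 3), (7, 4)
Testing each pair:
(1, 0): LHS = 1, RHS = 1 → satisfies claim
(5, 0): LHS = 25, RHS = 25 → satisfies claim
(2, 0): LHS = 4, RHS = 4 → satisfies claim
(3, 3): LHS = 0, RHS = 0 → satisfies claim
(7, 4): LHS = 9, RHS = 33 → counterexample

That makes 1 counterexample.

Answer: 1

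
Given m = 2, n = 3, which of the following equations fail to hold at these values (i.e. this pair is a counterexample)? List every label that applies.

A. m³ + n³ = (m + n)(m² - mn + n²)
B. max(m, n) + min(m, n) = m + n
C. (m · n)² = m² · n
C

Evaluating each claim at the given values:
A. LHS = 35, RHS = 35 → holds here (LHS = RHS)
B. LHS = 5, RHS = 5 → holds here (LHS = RHS)
C. LHS = 36, RHS = 12 → fails here (LHS ≠ RHS)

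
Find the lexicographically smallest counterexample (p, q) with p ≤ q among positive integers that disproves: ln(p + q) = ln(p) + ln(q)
Substituting (1, 1) into the claim:
LHS = ln(1 + 1) = ln(2) ≈ 0.6931
RHS = ln(1) + ln(1) = 0

Since LHS ≠ RHS, this pair disproves the claim, and no lexicographically smaller pair (p ≤ q, positive integers) does.

For instance (2, 6) is also a counterexample (LHS = ln(8) ≈ 2.079, RHS = ln(2) + ln(6) ≈ 2.485), but it's lexicographically larger.

Answer: (p, q) = (1, 1)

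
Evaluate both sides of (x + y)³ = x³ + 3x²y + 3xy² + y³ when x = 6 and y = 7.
LHS = (6 + 7)³ = 2197
RHS = 6³ + 3·6²·7 + 3·6·7² + 7³ = 2197

LHS = RHS: the two sides agree.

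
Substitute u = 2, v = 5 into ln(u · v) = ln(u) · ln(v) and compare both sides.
LHS = ln(2 · 5) = ln(10) ≈ 2.303
RHS = ln(2) · ln(5) ≈ 1.116

LHS ≠ RHS (they differ by about 1.187), so the equation does not hold here.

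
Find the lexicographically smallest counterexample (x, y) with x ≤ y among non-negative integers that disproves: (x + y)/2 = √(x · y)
(x, y) = (0, 1)

At (0, 0): both sides equal 0, so it holds there.

Substituting (0, 1) into the claim:
LHS = (0 + 1)/2 = 1/2
RHS = √(0 · 1) = 0

Since LHS ≠ RHS, this pair disproves the claim, and no lexicographically smaller pair (x ≤ y, non-negative integers) does.

For instance (4, 6) is also a counterexample (LHS = 5, RHS = 2·√(6) ≈ 4.899), but it's lexicographically larger.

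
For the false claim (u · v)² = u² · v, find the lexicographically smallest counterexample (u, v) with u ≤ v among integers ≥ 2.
Substituting (2, 2) into the claim:
LHS = (2 · 2)² = 16
RHS = 2² · 2 = 8

Since LHS ≠ RHS, this pair disproves the claim, and no lexicographically smaller pair (u ≤ v, integers ≥ 2) does.

For instance (3, 7) is also a counterexample (LHS = 441, RHS = 63), but it's lexicographically larger.

Answer: (u, v) = (2, 2)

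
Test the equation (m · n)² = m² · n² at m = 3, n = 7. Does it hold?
Holds

Substituting m = 3, n = 7:

LHS = (3 · 7)² = 441
RHS = 3² · 7² = 441

LHS = RHS, so the equation holds at this point.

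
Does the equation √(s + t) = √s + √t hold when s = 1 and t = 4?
Substituting s = 1, t = 4:

LHS = √(1 + 4) = √(5) ≈ 2.236
RHS = √1 + √4 = 3

LHS ≠ RHS, so the equation does not hold at this point.

Answer: Fails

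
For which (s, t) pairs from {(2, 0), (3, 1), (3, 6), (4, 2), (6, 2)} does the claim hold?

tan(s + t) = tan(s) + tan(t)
Testing each pair:
(2, 0): LHS = tan(2) ≈ -2.185, RHS = tan(2) ≈ -2.185 → holds
(3, 1): LHS = tan(4) ≈ 1.158, RHS = tan(3) + tan(1) ≈ 1.415 → fails
(3, 6): LHS = tan(9) ≈ -0.4523, RHS = tan(6) + tan(3) ≈ -0.4336 → fails
(4, 2): LHS = tan(6) ≈ -0.291, RHS = tan(2) + tan(4) ≈ -1.027 → fails
(6, 2): LHS = tan(8) ≈ -6.8, RHS = tan(2) + tan(6) ≈ -2.476 → fails

1 of 5 pairs satisfies the claim.

Answer: (2, 0)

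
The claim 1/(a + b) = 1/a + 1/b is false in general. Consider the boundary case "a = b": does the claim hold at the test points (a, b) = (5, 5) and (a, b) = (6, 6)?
No, fails at both test points

At (5, 5): LHS = 1/10 ≠ RHS = 2/5
At (6, 6): LHS = 1/12 ≠ RHS = 1/3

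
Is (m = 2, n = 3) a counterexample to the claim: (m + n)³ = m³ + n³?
Yes

Substituting m = 2, n = 3:
LHS = (2 + 3)³ = 125
RHS = 2³ + 3³ = 35

Since LHS ≠ RHS, this pair disproves the claim.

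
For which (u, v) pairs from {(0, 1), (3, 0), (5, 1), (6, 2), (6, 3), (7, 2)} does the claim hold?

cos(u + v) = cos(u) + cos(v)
Testing each pair:
(0, 1): LHS = cos(1) ≈ 0.5403, RHS = cos(1) + 1 ≈ 1.54 → fails
(3, 0): LHS = cos(3) ≈ -0.99, RHS = cos(3) + 1 ≈ 0.01001 → fails
(5, 1): LHS = cos(6) ≈ 0.9602, RHS = cos(5) + cos(1) ≈ 0.824 → fails
(6, 2): LHS = cos(8) ≈ -0.1455, RHS = cos(2) + cos(6) ≈ 0.544 → fails
(6, 3): LHS = cos(9) ≈ -0.9111, RHS = cos(3) + cos(6) ≈ -0.02982 → fails
(7, 2): LHS = cos(9) ≈ -0.9111, RHS = cos(2) + cos(7) ≈ 0.3378 → fails

No pair satisfies the claim.

Answer: None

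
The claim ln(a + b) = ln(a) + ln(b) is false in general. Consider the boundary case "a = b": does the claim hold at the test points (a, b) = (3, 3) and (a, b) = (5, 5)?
No, fails at both test points

At (3, 3): LHS = ln(6) ≈ 1.792 ≠ RHS = 2·ln(3) ≈ 2.197
At (5, 5): LHS = ln(10) ≈ 2.303 ≠ RHS = 2·ln(5) ≈ 3.219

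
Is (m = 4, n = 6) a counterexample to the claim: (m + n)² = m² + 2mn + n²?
No

Substituting m = 4, n = 6:
LHS = (4 + 6)² = 100
RHS = 4² + 2·4·6 + 6² = 100

The sides agree, so this pair does not disprove the claim.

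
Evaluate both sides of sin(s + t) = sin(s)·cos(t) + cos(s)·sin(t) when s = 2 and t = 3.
LHS = sin(2 + 3) = sin(5) ≈ -0.9589
RHS = sin(2)·cos(3) + cos(2)·sin(3) = sin(2)·cos(3) + sin(3)·cos(2) ≈ -0.9589

LHS = RHS: the two sides agree.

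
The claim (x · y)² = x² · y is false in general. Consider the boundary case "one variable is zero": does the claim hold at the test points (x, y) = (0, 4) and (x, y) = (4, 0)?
Yes, holds at both test points

At (0, 4): LHS = 0, RHS = 0 → equal
At (4, 0): LHS = 0, RHS = 0 → equal

So the claim does hold at both of these boundary points, even though it is not an identity.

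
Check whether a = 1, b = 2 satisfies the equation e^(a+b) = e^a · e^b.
Holds

Substituting a = 1, b = 2:

LHS = e^(1+2) = e^3 ≈ 20.09
RHS = e^1 · e^2 = e^3 ≈ 20.09

LHS = RHS, so the equation holds at this point.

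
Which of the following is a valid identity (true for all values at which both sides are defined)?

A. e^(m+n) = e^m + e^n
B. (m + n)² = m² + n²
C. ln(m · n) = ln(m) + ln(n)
A: fails at (1, 1) — LHS = e^2 ≈ 7.389, RHS = 2·e ≈ 5.437.
B: fails at (6, 7) — LHS = 169, RHS = 85.
C: holds — e.g. at (4, 6), both sides equal ln(24) ≈ 3.178.

Answer: C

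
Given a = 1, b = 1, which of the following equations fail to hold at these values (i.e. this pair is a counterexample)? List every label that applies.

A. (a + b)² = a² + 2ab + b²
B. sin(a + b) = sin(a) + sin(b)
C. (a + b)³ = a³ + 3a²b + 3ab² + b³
Evaluating each claim at the given values:
A. LHS = 4, RHS = 4 → holds here (LHS = RHS)
B. LHS = sin(2) ≈ 0.9093, RHS = 2·sin(1) ≈ 1.683 → fails here (LHS ≠ RHS)
C. LHS = 8, RHS = 8 → holds here (LHS = RHS)

Answer: B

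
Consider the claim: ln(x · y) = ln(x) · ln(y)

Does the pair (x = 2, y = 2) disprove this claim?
Yes

Substituting x = 2, y = 2:
LHS = ln(2 · 2) = ln(4) ≈ 1.386
RHS = ln(2) · ln(2) = ln(2)² ≈ 0.4805

Since LHS ≠ RHS, this pair disproves the claim.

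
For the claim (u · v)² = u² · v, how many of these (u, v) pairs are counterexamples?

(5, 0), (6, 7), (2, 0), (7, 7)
2

Testing each pair:
(5, 0): LHS = 0, RHS = 0 → satisfies claim
(6, 7): LHS = 1764, RHS = 252 → counterexample
(2, 0): LHS = 0, RHS = 0 → satisfies claim
(7, 7): LHS = 2401, RHS = 343 → counterexample

That makes 2 counterexamples.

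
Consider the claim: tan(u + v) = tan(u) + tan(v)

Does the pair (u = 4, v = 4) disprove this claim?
Yes

Substituting u = 4, v = 4:
LHS = tan(4 + 4) = tan(8) ≈ -6.8
RHS = tan(4) + tan(4) = 2·tan(4) ≈ 2.316

Since LHS ≠ RHS, this pair disproves the claim.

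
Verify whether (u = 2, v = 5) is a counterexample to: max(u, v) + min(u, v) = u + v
No

Substituting u = 2, v = 5:
LHS = max(2, 5) + min(2, 5) = 7
RHS = 2 + 5 = 7

The sides agree, so this pair does not disprove the claim.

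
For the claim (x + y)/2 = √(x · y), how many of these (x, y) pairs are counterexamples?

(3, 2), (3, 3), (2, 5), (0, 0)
2

Testing each pair:
(3, 2): LHS = 5/2, RHS = √(6) ≈ 2.449 → counterexample
(3, 3): LHS = 3, RHS = 3 → satisfies claim
(2, 5): LHS = 7/2, RHS = √(10) ≈ 3.162 → counterexample
(0, 0): LHS = 0, RHS = 0 → satisfies claim

That makes 2 counterexamples.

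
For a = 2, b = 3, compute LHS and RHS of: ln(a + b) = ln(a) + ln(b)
LHS = ln(2 + 3) = ln(5) ≈ 1.609
RHS = ln(2) + ln(3) ≈ 1.792

LHS ≠ RHS (they differ by about 0.1823), so the equation does not hold here.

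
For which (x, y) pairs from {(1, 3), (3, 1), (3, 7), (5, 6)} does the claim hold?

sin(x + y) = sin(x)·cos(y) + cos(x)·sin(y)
Testing each pair:
(1, 3): LHS = sin(4) ≈ -0.7568, RHS = sin(1)·cos(3) + sin(3)·cos(1) ≈ -0.7568 → holds
(3, 1): LHS = sin(4) ≈ -0.7568, RHS = sin(1)·cos(3) + sin(3)·cos(1) ≈ -0.7568 → holds
(3, 7): LHS = sin(10) ≈ -0.544, RHS = sin(7)·cos(3) + sin(3)·cos(7) ≈ -0.544 → holds
(5, 6): LHS = sin(11) ≈ -1, RHS = sin(5)·cos(6) + sin(6)·cos(5) ≈ -1 → holds

Every pair satisfies the claim.

Answer: All pairs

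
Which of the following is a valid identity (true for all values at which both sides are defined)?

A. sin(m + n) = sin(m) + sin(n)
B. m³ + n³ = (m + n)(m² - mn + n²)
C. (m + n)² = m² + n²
B

A: fails at (1, 2) — LHS = sin(3) ≈ 0.1411, RHS = sin(1) + sin(2) ≈ 1.751.
B: holds — e.g. at (1, 2), both sides equal 9.
C: fails at (4, 5) — LHS = 81, RHS = 41.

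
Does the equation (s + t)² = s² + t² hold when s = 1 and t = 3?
Substituting s = 1, t = 3:

LHS = (1 + 3)² = 16
RHS = 1² + 3² = 10

LHS ≠ RHS, so the equation does not hold at this point.

Answer: Fails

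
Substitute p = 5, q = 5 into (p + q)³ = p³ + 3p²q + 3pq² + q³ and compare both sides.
LHS = (5 + 5)³ = 1000
RHS = 5³ + 3·5²·5 + 3·5·5² + 5³ = 1000

LHS = RHS: the two sides agree.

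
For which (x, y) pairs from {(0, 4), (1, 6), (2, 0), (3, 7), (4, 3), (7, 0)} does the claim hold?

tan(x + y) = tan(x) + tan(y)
(0, 4), (2, 0), (7, 0)

Testing each pair:
(0, 4): LHS = tan(4) ≈ 1.158, RHS = tan(4) ≈ 1.158 → holds
(1, 6): LHS = tan(7) ≈ 0.8714, RHS = tan(6) + tan(1) ≈ 1.266 → fails
(2, 0): LHS = tan(2) ≈ -2.185, RHS = tan(2) ≈ -2.185 → holds
(3, 7): LHS = tan(10) ≈ 0.6484, RHS = tan(3) + tan(7) ≈ 0.7289 → fails
(4, 3): LHS = tan(7) ≈ 0.8714, RHS = tan(3) + tan(4) ≈ 1.015 → fails
(7, 0): LHS = tan(7) ≈ 0.8714, RHS = tan(7) ≈ 0.8714 → holds

3 of 6 pairs satisfy the claim.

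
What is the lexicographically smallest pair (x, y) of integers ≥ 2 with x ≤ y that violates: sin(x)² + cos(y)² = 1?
(x, y) = (2, 3)

At (2, 2): both sides equal 1, so it holds there.

Substituting (2, 3) into the claim:
LHS = sin(2)² + cos(3)² ≈ 1.807
RHS = 1

Since LHS ≠ RHS, this pair disproves the claim, and no lexicographically smaller pair (x ≤ y, integers ≥ 2) does.

For instance (8, 9) is also a counterexample (LHS = cos(9)² + sin(8)² ≈ 1.809, RHS = 1), but it's lexicographically larger.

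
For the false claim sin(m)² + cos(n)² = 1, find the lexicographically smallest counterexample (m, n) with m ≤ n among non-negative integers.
(m, n) = (0, 1)

Substituting (0, 1) into the claim:
LHS = sin(0)² + cos(1)² = cos(1)² ≈ 0.2919
RHS = 1

Since LHS ≠ RHS, this pair disproves the claim, and no lexicographically smaller pair (m ≤ n, non-negative integers) does.

For instance (3, 7) is also a counterexample (LHS = sin(3)² + cos(7)² ≈ 0.5883, RHS = 1), but it's lexicographically larger.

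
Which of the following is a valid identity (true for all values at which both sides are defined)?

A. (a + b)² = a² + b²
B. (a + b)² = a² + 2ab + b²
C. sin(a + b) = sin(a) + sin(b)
A: fails at (6, 7) — LHS = 169, RHS = 85.
B: holds — e.g. at (1, 1), both sides equal 4.
C: fails at (4, 6) — LHS = sin(10) ≈ -0.544, RHS = sin(4) + sin(6) ≈ -1.036.

Answer: B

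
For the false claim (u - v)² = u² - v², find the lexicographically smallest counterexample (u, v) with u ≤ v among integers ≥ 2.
At (2, 2): both sides equal 0, so it holds there.

Substituting (2, 3) into the claim:
LHS = (2 - 3)² = 1
RHS = 2² - 3² = -5

Since LHS ≠ RHS, this pair disproves the claim, and no lexicographically smaller pair (u ≤ v, integers ≥ 2) does.

For instance (2, 7) is also a counterexample (LHS = 25, RHS = -45), but it's lexicographically larger.

Answer: (u, v) = (2, 3)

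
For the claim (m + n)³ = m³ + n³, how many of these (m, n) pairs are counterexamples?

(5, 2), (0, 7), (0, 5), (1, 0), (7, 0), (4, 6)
Testing each pair:
(5, 2): LHS = 343, RHS = 133 → counterexample
(0, 7): LHS = 343, RHS = 343 → satisfies claim
(0, 5): LHS = 125, RHS = 125 → satisfies claim
(1, 0): LHS = 1, RHS = 1 → satisfies claim
(7, 0): LHS = 343, RHS = 343 → satisfies claim
(4, 6): LHS = 1000, RHS = 280 → counterexample

That makes 2 counterexamples.

Answer: 2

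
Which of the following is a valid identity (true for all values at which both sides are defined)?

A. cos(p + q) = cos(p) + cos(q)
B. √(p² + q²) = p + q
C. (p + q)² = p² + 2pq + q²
A: fails at (2, 3) — LHS = cos(5) ≈ 0.2837, RHS = cos(3) + cos(2) ≈ -1.406.
B: fails at (2, 2) — LHS = 2·√(2) ≈ 2.828, RHS = 4.
C: holds — e.g. at (2, 2), both sides equal 16.

Answer: C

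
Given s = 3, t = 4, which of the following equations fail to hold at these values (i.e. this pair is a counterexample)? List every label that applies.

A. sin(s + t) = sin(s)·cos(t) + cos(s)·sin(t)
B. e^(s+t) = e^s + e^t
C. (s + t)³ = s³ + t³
B, C

Evaluating each claim at the given values:
A. LHS = sin(7) ≈ 0.657, RHS = sin(3)·cos(4) + sin(4)·cos(3) ≈ 0.657 → holds here (LHS = RHS)
B. LHS = e^7 ≈ 1097, RHS = e^3 + e^4 ≈ 74.68 → fails here (LHS ≠ RHS)
C. LHS = 343, RHS = 91 → fails here (LHS ≠ RHS)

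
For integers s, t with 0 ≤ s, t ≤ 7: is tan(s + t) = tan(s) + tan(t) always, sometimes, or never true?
Sometimes true

It holds at (s, t) = (0, 7) (both sides equal tan(7) ≈ 0.8714), but fails at (s, t) = (2, 4) (LHS = tan(6) ≈ -0.291, RHS = tan(2) + tan(4) ≈ -1.027).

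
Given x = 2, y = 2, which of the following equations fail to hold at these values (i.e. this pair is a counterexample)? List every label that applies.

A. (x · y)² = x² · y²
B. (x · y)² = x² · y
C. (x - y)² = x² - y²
B

Evaluating each claim at the given values:
A. LHS = 16, RHS = 16 → holds here (LHS = RHS)
B. LHS = 16, RHS = 8 → fails here (LHS ≠ RHS)
C. LHS = 0, RHS = 0 → holds here (LHS = RHS)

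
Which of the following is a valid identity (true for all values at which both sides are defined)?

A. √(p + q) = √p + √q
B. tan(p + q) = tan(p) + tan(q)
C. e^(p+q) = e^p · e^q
A: fails at (2, 5) — LHS = √(7) ≈ 2.646, RHS = √(2) + √(5) ≈ 3.65.
B: fails at (6, 7) — LHS = tan(13) ≈ 0.463, RHS = tan(6) + tan(7) ≈ 0.5804.
C: holds — e.g. at (5, 8), both sides equal e^13 ≈ 442413.4.

Answer: C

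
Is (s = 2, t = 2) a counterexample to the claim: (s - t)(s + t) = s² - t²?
No

Substituting s = 2, t = 2:
LHS = (2 - 2)(2 + 2) = 0
RHS = 2² - 2² = 0

The sides agree, so this pair does not disprove the claim.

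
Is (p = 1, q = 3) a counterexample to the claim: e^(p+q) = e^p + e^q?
Substituting p = 1, q = 3:
LHS = e^(1+3) = e^4 ≈ 54.6
RHS = e^1 + e^3 = e + e^3 ≈ 22.8

Since LHS ≠ RHS, this pair disproves the claim.

Answer: Yes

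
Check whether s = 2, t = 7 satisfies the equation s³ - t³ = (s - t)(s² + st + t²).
Substituting s = 2, t = 7:

LHS = 2³ - 7³ = -335
RHS = (2 - 7)(2² + 2·7 + 7²) = -335

LHS = RHS, so the equation holds at this point.

Answer: Holds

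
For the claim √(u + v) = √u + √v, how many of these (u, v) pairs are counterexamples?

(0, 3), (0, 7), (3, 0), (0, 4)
0

Testing each pair:
(0, 3): LHS = √(3) ≈ 1.732, RHS = √(3) ≈ 1.732 → satisfies claim
(0, 7): LHS = √(7) ≈ 2.646, RHS = √(7) ≈ 2.646 → satisfies claim
(3, 0): LHS = √(3) ≈ 1.732, RHS = √(3) ≈ 1.732 → satisfies claim
(0, 4): LHS = 2, RHS = 2 → satisfies claim

That makes 0 counterexamples.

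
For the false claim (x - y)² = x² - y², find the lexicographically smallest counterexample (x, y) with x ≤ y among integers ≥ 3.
At (3, 3): both sides equal 0, so it holds there.

Substituting (3, 4) into the claim:
LHS = (3 - 4)² = 1
RHS = 3² - 4² = -7

Since LHS ≠ RHS, this pair disproves the claim, and no lexicographically smaller pair (x ≤ y, integers ≥ 3) does.

For instance (9, 10) is also a counterexample (LHS = 1, RHS = -19), but it's lexicographically larger.

Answer: (x, y) = (3, 4)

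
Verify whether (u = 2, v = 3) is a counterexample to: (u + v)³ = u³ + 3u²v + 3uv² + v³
Substituting u = 2, v = 3:
LHS = (2 + 3)³ = 125
RHS = 2³ + 3·2²·3 + 3·2·3² + 3³ = 125

The sides agree, so this pair does not disprove the claim.

Answer: No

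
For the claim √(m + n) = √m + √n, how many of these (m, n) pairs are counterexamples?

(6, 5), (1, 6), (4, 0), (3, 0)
Testing each pair:
(6, 5): LHS = √(11) ≈ 3.317, RHS = √(5) + √(6) ≈ 4.686 → counterexample
(1, 6): LHS = √(7) ≈ 2.646, RHS = 1 + √(6) ≈ 3.449 → counterexample
(4, 0): LHS = 2, RHS = 2 → satisfies claim
(3, 0): LHS = √(3) ≈ 1.732, RHS = √(3) ≈ 1.732 → satisfies claim

That makes 2 counterexamples.

Answer: 2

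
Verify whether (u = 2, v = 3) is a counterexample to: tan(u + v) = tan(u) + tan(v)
Yes

Substituting u = 2, v = 3:
LHS = tan(2 + 3) = tan(5) ≈ -3.381
RHS = tan(2) + tan(3) ≈ -2.328

Since LHS ≠ RHS, this pair disproves the claim.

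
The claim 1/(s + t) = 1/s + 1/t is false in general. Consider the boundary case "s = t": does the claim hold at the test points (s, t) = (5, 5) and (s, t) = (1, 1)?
At (5, 5): LHS = 1/10 ≠ RHS = 2/5
At (1, 1): LHS = 1/2 ≠ RHS = 2

Answer: No, fails at both test points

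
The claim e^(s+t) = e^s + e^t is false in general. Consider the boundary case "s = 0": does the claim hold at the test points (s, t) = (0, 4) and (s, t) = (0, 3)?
At (0, 4): LHS = e^4 ≈ 54.6 ≠ RHS = 1 + e^4 ≈ 55.6
At (0, 3): LHS = e^3 ≈ 20.09 ≠ RHS = 1 + e^3 ≈ 21.09

Answer: No, fails at both test points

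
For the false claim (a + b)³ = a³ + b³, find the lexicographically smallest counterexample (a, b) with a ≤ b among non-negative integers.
(a, b) = (1, 1)

At (0, 1): both sides equal 1, so it holds there.

Substituting (1, 1) into the claim:
LHS = (1 + 1)³ = 8
RHS = 1³ + 1³ = 2

Since LHS ≠ RHS, this pair disproves the claim, and no lexicographically smaller pair (a ≤ b, non-negative integers) does.

For instance (3, 4) is also a counterexample (LHS = 343, RHS = 91), but it's lexicographically larger.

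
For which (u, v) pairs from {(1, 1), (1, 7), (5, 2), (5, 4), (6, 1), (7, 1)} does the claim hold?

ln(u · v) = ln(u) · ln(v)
Testing each pair:
(1, 1): LHS = 0, RHS = 0 → holds
(1, 7): LHS = ln(7) ≈ 1.946, RHS = 0 → fails
(5, 2): LHS = ln(10) ≈ 2.303, RHS = ln(2)·ln(5) ≈ 1.116 → fails
(5, 4): LHS = ln(20) ≈ 2.996, RHS = ln(4)·ln(5) ≈ 2.231 → fails
(6, 1): LHS = ln(6) ≈ 1.792, RHS = 0 → fails
(7, 1): LHS = ln(7) ≈ 1.946, RHS = 0 → fails

1 of 6 pairs satisfies the claim.

Answer: (1, 1)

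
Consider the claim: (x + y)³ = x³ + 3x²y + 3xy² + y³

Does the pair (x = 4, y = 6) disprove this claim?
Substituting x = 4, y = 6:
LHS = (4 + 6)³ = 1000
RHS = 4³ + 3·4²·6 + 3·4·6² + 6³ = 1000

The sides agree, so this pair does not disprove the claim.

Answer: No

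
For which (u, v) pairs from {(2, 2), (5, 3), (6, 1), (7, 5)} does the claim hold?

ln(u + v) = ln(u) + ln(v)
(2, 2)

Testing each pair:
(2, 2): LHS = ln(4) ≈ 1.386, RHS = 2·ln(2) ≈ 1.386 → holds
(5, 3): LHS = ln(8) ≈ 2.079, RHS = ln(3) + ln(5) ≈ 2.708 → fails
(6, 1): LHS = ln(7) ≈ 1.946, RHS = ln(6) ≈ 1.792 → fails
(7, 5): LHS = ln(12) ≈ 2.485, RHS = ln(5) + ln(7) ≈ 3.555 → fails

1 of 4 pairs satisfies the claim.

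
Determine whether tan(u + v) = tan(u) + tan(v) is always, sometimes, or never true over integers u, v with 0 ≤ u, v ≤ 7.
It holds at (u, v) = (0, 4) (both sides equal tan(4) ≈ 1.158), but fails at (u, v) = (4, 1) (LHS = tan(5) ≈ -3.381, RHS = tan(4) + tan(1) ≈ 2.715).

Answer: Sometimes true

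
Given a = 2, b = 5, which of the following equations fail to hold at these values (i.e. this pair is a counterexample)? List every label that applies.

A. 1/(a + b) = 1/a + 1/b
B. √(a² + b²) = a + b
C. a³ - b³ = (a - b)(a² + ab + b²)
A, B

Evaluating each claim at the given values:
A. LHS = 1/7, RHS = 7/10 → fails here (LHS ≠ RHS)
B. LHS = √(29) ≈ 5.385, RHS = 7 → fails here (LHS ≠ RHS)
C. LHS = -117, RHS = -117 → holds here (LHS = RHS)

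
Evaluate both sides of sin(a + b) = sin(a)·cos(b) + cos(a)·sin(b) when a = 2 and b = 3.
LHS = sin(2 + 3) = sin(5) ≈ -0.9589
RHS = sin(2)·cos(3) + cos(2)·sin(3) = sin(2)·cos(3) + sin(3)·cos(2) ≈ -0.9589

LHS = RHS: the two sides agree.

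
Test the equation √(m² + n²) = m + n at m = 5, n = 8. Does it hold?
Fails

Substituting m = 5, n = 8:

LHS = √(5² + 8²) = √(89) ≈ 9.434
RHS = 5 + 8 = 13

LHS ≠ RHS, so the equation does not hold at this point.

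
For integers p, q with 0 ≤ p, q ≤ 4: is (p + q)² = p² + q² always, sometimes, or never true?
Sometimes true

It holds at (p, q) = (4, 0) (both sides equal 16), but fails at (p, q) = (2, 2) (LHS = 16, RHS = 8).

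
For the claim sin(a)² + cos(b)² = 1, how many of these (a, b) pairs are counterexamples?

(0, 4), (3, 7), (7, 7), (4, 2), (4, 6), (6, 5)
Testing each pair:
(0, 4): LHS = cos(4)² ≈ 0.4272, RHS = 1 → counterexample
(3, 7): LHS = sin(3)² + cos(7)² ≈ 0.5883, RHS = 1 → counterexample
(7, 7): LHS = sin(7)² + cos(7)² = 1, RHS = 1 → satisfies claim
(4, 2): LHS = cos(2)² + sin(4)² ≈ 0.7459, RHS = 1 → counterexample
(4, 6): LHS = sin(4)² + cos(6)² ≈ 1.495, RHS = 1 → counterexample
(6, 5): LHS = sin(6)² + cos(5)² ≈ 0.1585, RHS = 1 → counterexample

That makes 5 counterexamples.

Answer: 5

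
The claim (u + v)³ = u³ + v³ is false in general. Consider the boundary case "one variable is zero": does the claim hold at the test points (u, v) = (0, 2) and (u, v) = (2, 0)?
Yes, holds at both test points

At (0, 2): LHS = 8, RHS = 8 → equal
At (2, 0): LHS = 8, RHS = 8 → equal

So the claim does hold at both of these boundary points, even though it is not an identity.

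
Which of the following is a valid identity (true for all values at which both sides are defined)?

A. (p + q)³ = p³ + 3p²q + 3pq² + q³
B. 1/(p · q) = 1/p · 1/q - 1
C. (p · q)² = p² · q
A

A: holds — e.g. at (4, 5), both sides equal 729.
B: fails at (2, 7) — LHS = 1/14, RHS = -13/14.
C: fails at (3, 5) — LHS = 225, RHS = 45.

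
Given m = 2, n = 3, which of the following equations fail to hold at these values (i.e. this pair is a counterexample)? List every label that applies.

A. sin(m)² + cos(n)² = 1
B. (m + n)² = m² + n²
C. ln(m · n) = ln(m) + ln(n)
A, B

Evaluating each claim at the given values:
A. LHS = sin(2)² + cos(3)² ≈ 1.807, RHS = 1 → fails here (LHS ≠ RHS)
B. LHS = 25, RHS = 13 → fails here (LHS ≠ RHS)
C. LHS = ln(6) ≈ 1.792, RHS = ln(2) + ln(3) ≈ 1.792 → holds here (LHS = RHS)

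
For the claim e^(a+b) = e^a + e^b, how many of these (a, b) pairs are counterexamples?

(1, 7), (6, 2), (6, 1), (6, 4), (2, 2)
Testing each pair:
(1, 7): LHS = e^8 ≈ 2981, RHS = e + e^7 ≈ 1099 → counterexample
(6, 2): LHS = e^8 ≈ 2981, RHS = e^2 + e^6 ≈ 410.8 → counterexample
(6, 1): LHS = e^7 ≈ 1097, RHS = e + e^6 ≈ 406.1 → counterexample
(6, 4): LHS = e^10 ≈ 22026.5, RHS = e^4 + e^6 ≈ 458 → counterexample
(2, 2): LHS = e^4 ≈ 54.6, RHS = 2·e^2 ≈ 14.78 → counterexample

That makes 5 counterexamples.

Answer: 5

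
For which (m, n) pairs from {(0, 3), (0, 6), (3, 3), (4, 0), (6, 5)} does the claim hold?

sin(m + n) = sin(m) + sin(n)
Testing each pair:
(0, 3): LHS = sin(3) ≈ 0.1411, RHS = sin(3) ≈ 0.1411 → holds
(0, 6): LHS = sin(6) ≈ -0.2794, RHS = sin(6) ≈ -0.2794 → holds
(3, 3): LHS = sin(6) ≈ -0.2794, RHS = 2·sin(3) ≈ 0.2822 → fails
(4, 0): LHS = sin(4) ≈ -0.7568, RHS = sin(4) ≈ -0.7568 → holds
(6, 5): LHS = sin(11) ≈ -1, RHS = sin(5) + sin(6) ≈ -1.238 → fails

3 of 5 pairs satisfy the claim.

Answer: (0, 3), (0, 6), (4, 0)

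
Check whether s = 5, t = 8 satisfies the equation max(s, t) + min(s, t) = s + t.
Substituting s = 5, t = 8:

LHS = max(5, 8) + min(5, 8) = 13
RHS = 5 + 8 = 13

LHS = RHS, so the equation holds at this point.

Answer: Holds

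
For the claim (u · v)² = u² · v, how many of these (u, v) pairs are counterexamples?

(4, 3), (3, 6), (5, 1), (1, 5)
Testing each pair:
(4, 3): LHS = 144, RHS = 48 → counterexample
(3, 6): LHS = 324, RHS = 54 → counterexample
(5, 1): LHS = 25, RHS = 25 → satisfies claim
(1, 5): LHS = 25, RHS = 5 → counterexample

That makes 3 counterexamples.

Answer: 3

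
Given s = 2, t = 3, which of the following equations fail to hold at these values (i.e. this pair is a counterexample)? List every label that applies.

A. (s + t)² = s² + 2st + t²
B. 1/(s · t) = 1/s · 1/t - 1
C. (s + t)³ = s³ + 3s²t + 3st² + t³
Evaluating each claim at the given values:
A. LHS = 25, RHS = 25 → holds here (LHS = RHS)
B. LHS = 1/6, RHS = -5/6 → fails here (LHS ≠ RHS)
C. LHS = 125, RHS = 125 → holds here (LHS = RHS)

Answer: B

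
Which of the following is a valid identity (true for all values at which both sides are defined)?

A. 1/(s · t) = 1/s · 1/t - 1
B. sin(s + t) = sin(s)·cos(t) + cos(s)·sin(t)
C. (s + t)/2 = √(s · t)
B

A: fails at (2, 2) — LHS = 1/4, RHS = -3/4.
B: holds — e.g. at (2, 4), both sides equal sin(6) ≈ -0.2794.
C: fails at (3, 5) — LHS = 4, RHS = √(15) ≈ 3.873.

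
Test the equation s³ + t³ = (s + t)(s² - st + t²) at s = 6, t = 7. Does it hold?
Holds

Substituting s = 6, t = 7:

LHS = 6³ + 7³ = 559
RHS = (6 + 7)(6² - 6·7 + 7²) = 559

LHS = RHS, so the equation holds at this point.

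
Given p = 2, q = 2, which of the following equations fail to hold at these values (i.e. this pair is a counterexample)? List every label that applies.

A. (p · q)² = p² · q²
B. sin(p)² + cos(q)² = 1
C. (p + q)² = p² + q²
Evaluating each claim at the given values:
A. LHS = 16, RHS = 16 → holds here (LHS = RHS)
B. LHS = cos(2)² + sin(2)² = 1, RHS = 1 → holds here (LHS = RHS)
C. LHS = 16, RHS = 8 → fails here (LHS ≠ RHS)

Answer: C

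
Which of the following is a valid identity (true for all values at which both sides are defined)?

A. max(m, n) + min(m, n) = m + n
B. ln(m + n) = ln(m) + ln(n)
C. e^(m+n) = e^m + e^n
A: holds — e.g. at (3, 5), both sides equal 8.
B: fails at (1, 5) — LHS = ln(6) ≈ 1.792, RHS = ln(5) ≈ 1.609.
C: fails at (1, 2) — LHS = e^3 ≈ 20.09, RHS = e + e^2 ≈ 10.11.

Answer: A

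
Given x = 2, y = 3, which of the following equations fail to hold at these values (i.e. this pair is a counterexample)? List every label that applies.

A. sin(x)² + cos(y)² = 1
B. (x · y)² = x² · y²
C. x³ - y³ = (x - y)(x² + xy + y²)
Evaluating each claim at the given values:
A. LHS = sin(2)² + cos(3)² ≈ 1.807, RHS = 1 → fails here (LHS ≠ RHS)
B. LHS = 36, RHS = 36 → holds here (LHS = RHS)
C. LHS = -19, RHS = -19 → holds here (LHS = RHS)

Answer: A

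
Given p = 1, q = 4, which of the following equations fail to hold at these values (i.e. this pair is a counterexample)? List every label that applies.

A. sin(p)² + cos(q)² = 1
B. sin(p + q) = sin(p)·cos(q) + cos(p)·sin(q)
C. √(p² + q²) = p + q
A, C

Evaluating each claim at the given values:
A. LHS = cos(4)² + sin(1)² ≈ 1.135, RHS = 1 → fails here (LHS ≠ RHS)
B. LHS = sin(5) ≈ -0.9589, RHS = sin(1)·cos(4) + sin(4)·cos(1) ≈ -0.9589 → holds here (LHS = RHS)
C. LHS = √(17) ≈ 4.123, RHS = 5 → fails here (LHS ≠ RHS)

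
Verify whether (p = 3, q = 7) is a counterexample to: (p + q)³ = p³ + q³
Substituting p = 3, q = 7:
LHS = (3 + 7)³ = 1000
RHS = 3³ + 7³ = 370

Since LHS ≠ RHS, this pair disproves the claim.

Answer: Yes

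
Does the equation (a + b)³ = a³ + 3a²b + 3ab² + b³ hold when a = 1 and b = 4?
Holds

Substituting a = 1, b = 4:

LHS = (1 + 4)³ = 125
RHS = 1³ + 3·1²·4 + 3·1·4² + 4³ = 125

LHS = RHS, so the equation holds at this point.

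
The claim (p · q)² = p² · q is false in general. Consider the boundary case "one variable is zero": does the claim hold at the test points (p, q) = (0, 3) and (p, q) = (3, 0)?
Yes, holds at both test points

At (0, 3): LHS = 0, RHS = 0 → equal
At (3, 0): LHS = 0, RHS = 0 → equal

So the claim does hold at both of these boundary points, even though it is not an identity.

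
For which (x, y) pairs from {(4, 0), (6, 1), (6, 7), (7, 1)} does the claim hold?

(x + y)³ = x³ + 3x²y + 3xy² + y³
Testing each pair:
(4, 0): LHS = 64, RHS = 64 → holds
(6, 1): LHS = 343, RHS = 343 → holds
(6, 7): LHS = 2197, RHS = 2197 → holds
(7, 1): LHS = 512, RHS = 512 → holds

Every pair satisfies the claim.

Answer: All pairs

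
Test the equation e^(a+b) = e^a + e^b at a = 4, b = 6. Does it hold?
Substituting a = 4, b = 6:

LHS = e^(4+6) = e^10 ≈ 22026.5
RHS = e^4 + e^6 ≈ 458

LHS ≠ RHS, so the equation does not hold at this point.

Answer: Fails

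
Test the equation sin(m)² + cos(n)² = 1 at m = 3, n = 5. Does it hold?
Fails

Substituting m = 3, n = 5:

LHS = sin(3)² + cos(5)² ≈ 0.1004
RHS = 1

LHS ≠ RHS, so the equation does not hold at this point.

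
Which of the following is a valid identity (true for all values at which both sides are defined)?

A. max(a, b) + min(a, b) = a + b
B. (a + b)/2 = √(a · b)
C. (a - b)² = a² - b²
A

A: holds — e.g. at (2, 5), both sides equal 7.
B: fails at (4, 6) — LHS = 5, RHS = 2·√(6) ≈ 4.899.
C: fails at (2, 4) — LHS = 4, RHS = -12.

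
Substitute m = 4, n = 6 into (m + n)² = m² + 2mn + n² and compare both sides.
LHS = (4 + 6)² = 100
RHS = 4² + 2·4·6 + 6² = 100

LHS = RHS: the two sides agree.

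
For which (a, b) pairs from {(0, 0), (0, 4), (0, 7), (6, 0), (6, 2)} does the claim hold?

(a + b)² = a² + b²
Testing each pair:
(0, 0): LHS = 0, RHS = 0 → holds
(0, 4): LHS = 16, RHS = 16 → holds
(0, 7): LHS = 49, RHS = 49 → holds
(6, 0): LHS = 36, RHS = 36 → holds
(6, 2): LHS = 64, RHS = 40 → fails

4 of 5 pairs satisfy the claim.

Answer: (0, 0), (0, 4), (0, 7), (6, 0)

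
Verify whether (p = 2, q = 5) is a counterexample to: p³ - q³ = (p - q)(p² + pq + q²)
Substituting p = 2, q = 5:
LHS = 2³ - 5³ = -117
RHS = (2 - 5)(2² + 2·5 + 5²) = -117

The sides agree, so this pair does not disprove the claim.

Answer: No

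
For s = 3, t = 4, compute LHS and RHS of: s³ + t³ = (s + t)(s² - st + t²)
LHS = 3³ + 4³ = 91
RHS = (3 + 4)(3² - 3·4 + 4²) = 91

LHS = RHS: the two sides agree.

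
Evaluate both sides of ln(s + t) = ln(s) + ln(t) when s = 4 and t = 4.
LHS = ln(4 + 4) = ln(8) ≈ 2.079
RHS = ln(4) + ln(4) = 2·ln(4) ≈ 2.773

LHS ≠ RHS (they differ by about 0.6931), so the equation does not hold here.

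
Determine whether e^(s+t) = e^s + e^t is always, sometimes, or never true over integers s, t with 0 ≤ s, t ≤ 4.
Never true

The claim fails for every pair in the range. For instance at (s, t) = (2, 1): LHS = e^3 ≈ 20.09, RHS = e + e^2 ≈ 10.11.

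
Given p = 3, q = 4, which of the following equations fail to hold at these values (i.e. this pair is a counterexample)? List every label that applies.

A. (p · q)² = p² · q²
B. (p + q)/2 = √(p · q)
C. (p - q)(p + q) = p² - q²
B

Evaluating each claim at the given values:
A. LHS = 144, RHS = 144 → holds here (LHS = RHS)
B. LHS = 7/2, RHS = 2·√(3) ≈ 3.464 → fails here (LHS ≠ RHS)
C. LHS = -7, RHS = -7 → holds here (LHS = RHS)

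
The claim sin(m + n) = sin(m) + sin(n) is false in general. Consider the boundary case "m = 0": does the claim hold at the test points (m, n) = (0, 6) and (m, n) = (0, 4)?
At (0, 6): LHS = sin(6) ≈ -0.2794, RHS = sin(6) ≈ -0.2794 → equal
At (0, 4): LHS = sin(4) ≈ -0.7568, RHS = sin(4) ≈ -0.7568 → equal

So the claim does hold at both of these boundary points, even though it is not an identity.

Answer: Yes, holds at both test points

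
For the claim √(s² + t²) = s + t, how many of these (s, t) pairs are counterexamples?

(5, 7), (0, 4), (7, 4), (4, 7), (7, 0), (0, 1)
3

Testing each pair:
(5, 7): LHS = √(74) ≈ 8.602, RHS = 12 → counterexample
(0, 4): LHS = 4, RHS = 4 → satisfies claim
(7, 4): LHS = √(65) ≈ 8.062, RHS = 11 → counterexample
(4, 7): LHS = √(65) ≈ 8.062, RHS = 11 → counterexample
(7, 0): LHS = 7, RHS = 7 → satisfies claim
(0, 1): LHS = 1, RHS = 1 → satisfies claim

That makes 3 counterexamples.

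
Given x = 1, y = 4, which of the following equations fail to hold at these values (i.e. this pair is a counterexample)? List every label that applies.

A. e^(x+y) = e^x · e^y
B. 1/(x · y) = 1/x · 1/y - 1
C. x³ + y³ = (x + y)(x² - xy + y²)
Evaluating each claim at the given values:
A. LHS = e^5 ≈ 148.4, RHS = e^5 ≈ 148.4 → holds here (LHS = RHS)
B. LHS = 1/4, RHS = -3/4 → fails here (LHS ≠ RHS)
C. LHS = 65, RHS = 65 → holds here (LHS = RHS)

Answer: B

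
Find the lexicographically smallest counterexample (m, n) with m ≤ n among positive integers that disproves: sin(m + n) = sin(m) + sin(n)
Substituting (1, 1) into the claim:
LHS = sin(1 + 1) = sin(2) ≈ 0.9093
RHS = sin(1) + sin(1) = 2·sin(1) ≈ 1.683

Since LHS ≠ RHS, this pair disproves the claim, and no lexicographically smaller pair (m ≤ n, positive integers) does.

For instance (1, 7) is also a counterexample (LHS = sin(8) ≈ 0.9894, RHS = sin(7) + sin(1) ≈ 1.498), but it's lexicographically larger.

Answer: (m, n) = (1, 1)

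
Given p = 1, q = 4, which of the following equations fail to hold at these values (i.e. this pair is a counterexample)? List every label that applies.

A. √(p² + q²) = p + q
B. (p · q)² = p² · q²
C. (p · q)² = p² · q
A, C

Evaluating each claim at the given values:
A. LHS = √(17) ≈ 4.123, RHS = 5 → fails here (LHS ≠ RHS)
B. LHS = 16, RHS = 16 → holds here (LHS = RHS)
C. LHS = 16, RHS = 4 → fails here (LHS ≠ RHS)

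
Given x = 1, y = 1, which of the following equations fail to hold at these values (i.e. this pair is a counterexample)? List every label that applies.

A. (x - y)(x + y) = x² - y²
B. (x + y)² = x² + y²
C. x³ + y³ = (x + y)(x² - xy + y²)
B

Evaluating each claim at the given values:
A. LHS = 0, RHS = 0 → holds here (LHS = RHS)
B. LHS = 4, RHS = 2 → fails here (LHS ≠ RHS)
C. LHS = 2, RHS = 2 → holds here (LHS = RHS)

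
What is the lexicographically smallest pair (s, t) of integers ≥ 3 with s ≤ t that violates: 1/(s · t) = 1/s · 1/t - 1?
(s, t) = (3, 3)

Substituting (3, 3) into the claim:
LHS = 1/(3 · 3) = 1/9
RHS = 1/3 · 1/3 - 1 = -8/9

Since LHS ≠ RHS, this pair disproves the claim, and no lexicographically smaller pair (s ≤ t, integers ≥ 3) does.

For instance (7, 9) is also a counterexample (LHS = 1/63, RHS = -62/63), but it's lexicographically larger.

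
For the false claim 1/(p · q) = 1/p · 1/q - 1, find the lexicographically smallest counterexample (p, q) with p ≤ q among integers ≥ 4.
Substituting (4, 4) into the claim:
LHS = 1/(4 · 4) = 1/16
RHS = 1/4 · 1/4 - 1 = -15/16

Since LHS ≠ RHS, this pair disproves the claim, and no lexicographically smaller pair (p ≤ q, integers ≥ 4) does.

For instance (11, 11) is also a counterexample (LHS = 1/121, RHS = -120/121), but it's lexicographically larger.

Answer: (p, q) = (4, 4)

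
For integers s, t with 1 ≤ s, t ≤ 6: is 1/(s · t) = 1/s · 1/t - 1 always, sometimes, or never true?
The claim fails for every pair in the range. For instance at (s, t) = (3, 5): LHS = 1/15, RHS = -14/15.

Answer: Never true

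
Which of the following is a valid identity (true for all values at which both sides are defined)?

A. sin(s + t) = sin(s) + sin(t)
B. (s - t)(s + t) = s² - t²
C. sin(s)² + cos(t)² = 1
A: fails at (4, 6) — LHS = sin(10) ≈ -0.544, RHS = sin(4) + sin(6) ≈ -1.036.
B: holds — e.g. at (4, 5), both sides equal -9.
C: fails at (3, 5) — LHS = sin(3)² + cos(5)² ≈ 0.1004, RHS = 1.

Answer: B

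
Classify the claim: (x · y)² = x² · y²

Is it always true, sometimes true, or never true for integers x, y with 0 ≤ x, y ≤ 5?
Always true

The identity holds for every pair in the range. For instance at (x, y) = (0, 1): both sides equal 0.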